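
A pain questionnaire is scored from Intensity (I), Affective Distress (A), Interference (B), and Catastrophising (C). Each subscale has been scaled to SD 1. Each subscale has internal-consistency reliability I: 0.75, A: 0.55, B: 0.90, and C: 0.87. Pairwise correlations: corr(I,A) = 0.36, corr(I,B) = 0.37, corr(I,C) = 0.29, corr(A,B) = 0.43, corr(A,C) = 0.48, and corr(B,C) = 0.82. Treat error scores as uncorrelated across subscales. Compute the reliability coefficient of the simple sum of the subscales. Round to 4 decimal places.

0.9021

Var(I+A+B+C) = 4 + 2·[0.36 + 0.37 + 0.29 + 0.43 + 0.48 + 0.82] = 4 + 5.5 = 9.5.
With uncorrelated errors the cross-covariances are all true-score covariance, so they carry over unchanged; only the diagonal terms shrink to ρᵢσᵢ².
True-score variance = [0.75 + 0.55 + 0.90 + 0.87] + 5.5 = 3.07 + 5.5 = 8.57.
Reliability = 8.57 / 9.5 = 0.9021.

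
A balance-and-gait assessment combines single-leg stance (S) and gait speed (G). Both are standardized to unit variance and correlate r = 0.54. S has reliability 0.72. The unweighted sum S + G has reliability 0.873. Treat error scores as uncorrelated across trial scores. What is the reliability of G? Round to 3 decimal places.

Var(S+G) = 2 + 2·0.54 = 3.080.
True-score variance = ρ_S + ρ_G + 2·0.54, so 0.873 = (0.72 + ρ_G + 1.08) / 3.080.
ρ_G = 0.873·3.080 − 0.72 − 1.08 = 0.889.

0.889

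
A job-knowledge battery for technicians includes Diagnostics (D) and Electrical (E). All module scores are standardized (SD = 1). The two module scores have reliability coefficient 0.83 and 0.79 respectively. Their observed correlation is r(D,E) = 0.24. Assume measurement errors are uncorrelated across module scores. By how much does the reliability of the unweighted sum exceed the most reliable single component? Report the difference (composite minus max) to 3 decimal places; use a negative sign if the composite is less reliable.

0.017

Var(sum) = 2 + 0.48 = 2.48; true-score variance = 1.62 + 0.48 = 2.1; composite reliability = 0.8468.
Max component reliability = 0.8300.
Difference = 0.8468 − 0.8300 = 0.017.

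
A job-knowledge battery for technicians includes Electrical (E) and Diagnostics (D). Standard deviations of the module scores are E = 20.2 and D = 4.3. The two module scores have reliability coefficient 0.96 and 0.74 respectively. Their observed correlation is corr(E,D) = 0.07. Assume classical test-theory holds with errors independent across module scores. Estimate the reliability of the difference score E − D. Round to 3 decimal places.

0.949

Var(E−D) = 20.2² + 4.3² − 2·20.2·4.3·0.07 = 426.53 − 12.1604 = 414.37.
Under uncorrelated errors the observed covariances equal the true-score covariances, so only the own-variance terms attenuate.
True-score variance = [20.2²·0.96 + 4.3²·0.74] − 12.1604 = 405.401 − 12.1604 = 393.241.
Reliability = 393.241 / 414.37 = 0.949.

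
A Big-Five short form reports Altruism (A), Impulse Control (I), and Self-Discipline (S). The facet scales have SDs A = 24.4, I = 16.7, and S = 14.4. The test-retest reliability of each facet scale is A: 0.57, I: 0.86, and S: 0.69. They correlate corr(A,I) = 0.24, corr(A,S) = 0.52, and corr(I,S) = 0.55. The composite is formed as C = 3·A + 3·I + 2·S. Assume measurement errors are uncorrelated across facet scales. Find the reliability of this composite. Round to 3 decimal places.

Var(C) = 3²·24.4² + 3²·16.7² + 2²·14.4² + 2·[9·24.4·16.7·0.24 + 6·24.4·14.4·0.52 + 6·16.7·14.4·0.55] = 8697.69 + 5539.97 = 14237.7.
With uncorrelated errors the cross-covariances are all true-score covariance, so they carry over unchanged; only the diagonal terms shrink to ρᵢσᵢ².
True-score variance = [3²·24.4²·0.57 + 3²·16.7²·0.86 + 2²·14.4²·0.69] + 5539.97 = 5785.12 + 5539.97 = 11325.1.
Reliability = 11325.1 / 14237.7 = 0.795.

0.795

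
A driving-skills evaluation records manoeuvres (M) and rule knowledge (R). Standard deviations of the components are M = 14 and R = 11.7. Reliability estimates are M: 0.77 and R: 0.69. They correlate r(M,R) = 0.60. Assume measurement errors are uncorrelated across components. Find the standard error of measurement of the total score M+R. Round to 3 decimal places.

Var(total) = 332.89 + 196.56 = 529.45.
True-score variance = 245.374 + 196.56 = 441.934, so reliability = 0.8347.
Error variance = 529.45 − 441.934 = 87.5159; SEM = √87.5159 = 9.355.

9.355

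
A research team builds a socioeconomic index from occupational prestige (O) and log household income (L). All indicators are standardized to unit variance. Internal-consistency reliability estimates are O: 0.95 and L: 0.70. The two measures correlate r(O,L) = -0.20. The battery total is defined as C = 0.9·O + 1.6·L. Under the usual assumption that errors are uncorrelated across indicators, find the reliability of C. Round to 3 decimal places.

0.711

Var(C) = 0.9² + 1.6² + 2·[1.44·(-0.20)] = 3.37 − 0.576 = 2.794.
Because errors are independent across components, Cov(Tᵢ,Tⱼ) = Cov(Xᵢ,Xⱼ); the off-diagonal part of the true-score variance is the same as above.
True-score variance = [0.9²·0.95 + 1.6²·0.70] − 0.576 = 2.5615 − 0.576 = 1.9855.
Reliability = 1.9855 / 2.794 = 0.711.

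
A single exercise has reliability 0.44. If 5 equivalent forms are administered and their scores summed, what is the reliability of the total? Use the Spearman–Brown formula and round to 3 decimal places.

ρ_k = kρ / (1 + (k−1)ρ) = 5·0.44 / (1 + 4·0.44) = 2.200 / 2.760 = 0.797.

0.797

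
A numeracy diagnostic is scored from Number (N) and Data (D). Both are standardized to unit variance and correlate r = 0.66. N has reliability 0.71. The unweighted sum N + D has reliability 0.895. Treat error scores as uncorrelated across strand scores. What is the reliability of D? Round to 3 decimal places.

Var(N+D) = 2 + 2·0.66 = 3.320.
True-score variance = ρ_N + ρ_D + 2·0.66, so 0.895 = (0.71 + ρ_D + 1.32) / 3.320.
ρ_D = 0.895·3.320 − 0.71 − 1.32 = 0.941.

0.941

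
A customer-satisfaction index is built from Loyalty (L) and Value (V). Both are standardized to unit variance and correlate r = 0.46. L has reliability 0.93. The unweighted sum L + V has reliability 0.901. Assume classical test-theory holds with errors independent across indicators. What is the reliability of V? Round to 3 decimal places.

0.781

Var(L+V) = 2 + 2·0.46 = 2.920.
True-score variance = ρ_L + ρ_V + 2·0.46, so 0.901 = (0.93 + ρ_V + 0.92) / 2.920.
ρ_V = 0.901·2.920 − 0.93 − 0.92 = 0.781.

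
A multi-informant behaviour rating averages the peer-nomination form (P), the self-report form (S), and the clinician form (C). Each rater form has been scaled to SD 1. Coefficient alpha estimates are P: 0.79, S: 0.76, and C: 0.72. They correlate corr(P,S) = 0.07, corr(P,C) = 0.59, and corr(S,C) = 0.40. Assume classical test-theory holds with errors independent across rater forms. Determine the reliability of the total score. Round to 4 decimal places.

0.8574

Var(P+S+C) = 3 + 2·[0.07 + 0.59 + 0.40] = 3 + 2.12 = 5.12.
With uncorrelated errors the cross-covariances are all true-score covariance, so they carry over unchanged; only the diagonal terms shrink to ρᵢσᵢ².
True-score variance = [0.79 + 0.76 + 0.72] + 2.12 = 2.27 + 2.12 = 4.39.
Reliability = 4.39 / 5.12 = 0.8574.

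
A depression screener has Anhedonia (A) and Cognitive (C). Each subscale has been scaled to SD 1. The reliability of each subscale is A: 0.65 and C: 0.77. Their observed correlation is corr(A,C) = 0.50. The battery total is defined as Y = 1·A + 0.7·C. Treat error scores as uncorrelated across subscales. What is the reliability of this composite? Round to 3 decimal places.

0.789

Var(Y) = 1 + 0.7² + 2·[0.7·0.50] = 1.49 + 0.7 = 2.19.
Under uncorrelated errors the observed covariances equal the true-score covariances, so only the own-variance terms attenuate.
True-score variance = [0.65 + 0.7²·0.77] + 0.7 = 1.0273 + 0.7 = 1.7273.
Reliability = 1.7273 / 2.19 = 0.789.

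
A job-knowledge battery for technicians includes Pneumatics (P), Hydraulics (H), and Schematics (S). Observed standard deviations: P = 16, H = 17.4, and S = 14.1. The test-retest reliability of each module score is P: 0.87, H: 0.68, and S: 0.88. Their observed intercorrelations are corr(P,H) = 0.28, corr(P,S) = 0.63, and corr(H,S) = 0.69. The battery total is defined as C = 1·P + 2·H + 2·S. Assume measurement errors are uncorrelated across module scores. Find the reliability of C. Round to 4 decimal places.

Var(C) = 16² + 2²·17.4² + 2²·14.1² + 2·[2·16·17.4·0.28 + 2·16·14.1·0.63 + 4·17.4·14.1·0.69] = 2262.28 + 2234.6 = 4496.88.
With uncorrelated errors the cross-covariances are all true-score covariance, so they carry over unchanged; only the diagonal terms shrink to ρᵢσᵢ².
True-score variance = [16²·0.87 + 2²·17.4²·0.68 + 2²·14.1²·0.88] + 2234.6 = 1746.04 + 2234.6 = 3980.64.
Reliability = 3980.64 / 4496.88 = 0.8852.

0.8852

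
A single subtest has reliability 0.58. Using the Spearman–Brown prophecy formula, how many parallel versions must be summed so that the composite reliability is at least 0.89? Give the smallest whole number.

k ≥ ρ*(1−ρ₁)/(ρ₁(1−ρ*)) = 0.89·0.42 / (0.58·0.11) = 5.859.
Smallest integer k = 6.

6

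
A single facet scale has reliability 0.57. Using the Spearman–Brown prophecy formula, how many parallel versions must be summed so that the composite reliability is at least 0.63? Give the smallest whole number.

2

k ≥ ρ*(1−ρ₁)/(ρ₁(1−ρ*)) = 0.63·0.43 / (0.57·0.37) = 1.284.
Smallest integer k = 2.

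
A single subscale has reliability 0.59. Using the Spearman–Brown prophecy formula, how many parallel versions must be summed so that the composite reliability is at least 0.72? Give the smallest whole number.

k ≥ ρ*(1−ρ₁)/(ρ₁(1−ρ*)) = 0.72·0.41 / (0.59·0.28) = 1.787.
Smallest integer k = 2.

2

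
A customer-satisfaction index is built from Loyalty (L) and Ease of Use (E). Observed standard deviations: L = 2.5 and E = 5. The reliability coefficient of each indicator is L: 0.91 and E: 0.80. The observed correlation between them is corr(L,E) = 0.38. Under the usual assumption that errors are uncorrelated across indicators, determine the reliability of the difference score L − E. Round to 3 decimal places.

Var(L−E) = 2.5² + 5² − 2·2.5·5·0.38 = 31.25 − 9.5 = 21.75.
Because errors are independent across components, Cov(Tᵢ,Tⱼ) = Cov(Xᵢ,Xⱼ); the off-diagonal part of the true-score variance is the same as above.
True-score variance = [2.5²·0.91 + 5²·0.80] − 9.5 = 25.6875 − 9.5 = 16.1875.
Reliability = 16.1875 / 21.75 = 0.744.

0.744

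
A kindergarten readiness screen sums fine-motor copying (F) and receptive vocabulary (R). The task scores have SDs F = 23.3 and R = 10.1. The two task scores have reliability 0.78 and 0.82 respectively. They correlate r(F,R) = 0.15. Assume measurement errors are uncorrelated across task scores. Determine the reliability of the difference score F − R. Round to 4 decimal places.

Var(F−R) = 23.3² + 10.1² − 2·23.3·10.1·0.15 = 644.9 − 70.599 = 574.301.
Because errors are independent across components, Cov(Tᵢ,Tⱼ) = Cov(Xᵢ,Xⱼ); the off-diagonal part of the true-score variance is the same as above.
True-score variance = [23.3²·0.78 + 10.1²·0.82] − 70.599 = 507.102 − 70.599 = 436.503.
Reliability = 436.503 / 574.301 = 0.7601.

0.7601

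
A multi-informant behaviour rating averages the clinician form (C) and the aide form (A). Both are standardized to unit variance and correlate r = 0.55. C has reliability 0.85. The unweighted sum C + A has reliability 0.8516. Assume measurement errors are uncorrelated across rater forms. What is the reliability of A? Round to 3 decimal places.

0.690

Var(C+A) = 2 + 2·0.55 = 3.100.
True-score variance = ρ_C + ρ_A + 2·0.55, so 0.8516 = (0.85 + ρ_A + 1.10) / 3.100.
ρ_A = 0.8516·3.100 − 0.85 − 1.10 = 0.690.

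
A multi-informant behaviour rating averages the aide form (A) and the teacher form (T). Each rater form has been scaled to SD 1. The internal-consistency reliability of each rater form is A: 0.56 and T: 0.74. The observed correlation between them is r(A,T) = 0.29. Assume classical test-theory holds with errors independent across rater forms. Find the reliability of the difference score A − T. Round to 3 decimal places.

Var(A−T) = 1 + 1 − 2·0.29 = 2 − 0.58 = 1.42.
With uncorrelated errors the cross-covariances are all true-score covariance, so they carry over unchanged; only the diagonal terms shrink to ρᵢσᵢ².
True-score variance = [0.56 + 0.74] − 0.58 = 1.3 − 0.58 = 0.72.
Reliability = 0.72 / 1.42 = 0.507.

0.507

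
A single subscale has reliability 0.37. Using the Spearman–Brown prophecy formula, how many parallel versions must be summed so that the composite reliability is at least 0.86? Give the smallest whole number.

11

k ≥ ρ*(1−ρ₁)/(ρ₁(1−ρ*)) = 0.86·0.63 / (0.37·0.14) = 10.459.
Smallest integer k = 11.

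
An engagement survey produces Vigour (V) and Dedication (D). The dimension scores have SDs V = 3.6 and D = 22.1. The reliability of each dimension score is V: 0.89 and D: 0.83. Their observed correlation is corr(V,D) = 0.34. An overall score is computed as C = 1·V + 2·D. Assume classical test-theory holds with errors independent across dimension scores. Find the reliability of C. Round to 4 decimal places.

Var(C) = 3.6² + 2²·22.1² + 2·[2·3.6·22.1·0.34] = 1966.6 + 108.202 = 2074.8.
Because errors are independent across components, Cov(Tᵢ,Tⱼ) = Cov(Xᵢ,Xⱼ); the off-diagonal part of the true-score variance is the same as above.
True-score variance = [3.6²·0.89 + 2²·22.1²·0.83] + 108.202 = 1633.06 + 108.202 = 1741.26.
Reliability = 1741.26 / 2074.8 = 0.8392.

0.8392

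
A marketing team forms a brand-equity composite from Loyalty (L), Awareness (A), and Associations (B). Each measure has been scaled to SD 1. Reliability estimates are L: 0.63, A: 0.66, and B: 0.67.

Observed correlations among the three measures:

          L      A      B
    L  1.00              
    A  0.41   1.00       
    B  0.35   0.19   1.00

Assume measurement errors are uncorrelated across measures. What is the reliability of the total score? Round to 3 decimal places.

0.788

Var(L+A+B) = 3 + 2·[0.41 + 0.35 + 0.19] = 3 + 1.9 = 4.9.
Under uncorrelated errors the observed covariances equal the true-score covariances, so only the own-variance terms attenuate.
True-score variance = [0.63 + 0.66 + 0.67] + 1.9 = 1.96 + 1.9 = 3.86.
Reliability = 3.86 / 4.9 = 0.788.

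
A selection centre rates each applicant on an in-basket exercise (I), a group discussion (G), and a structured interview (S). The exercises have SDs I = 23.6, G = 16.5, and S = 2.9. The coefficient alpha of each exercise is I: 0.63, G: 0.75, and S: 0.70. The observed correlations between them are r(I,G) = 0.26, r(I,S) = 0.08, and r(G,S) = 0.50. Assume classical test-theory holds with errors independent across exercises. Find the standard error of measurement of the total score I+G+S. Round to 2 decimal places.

Var(total) = 837.62 + 261.288 = 1098.91.
True-score variance = 560.959 + 261.288 = 822.248, so reliability = 0.7482.
Error variance = 1098.91 − 822.248 = 276.661; SEM = √276.661 = 16.63.

16.63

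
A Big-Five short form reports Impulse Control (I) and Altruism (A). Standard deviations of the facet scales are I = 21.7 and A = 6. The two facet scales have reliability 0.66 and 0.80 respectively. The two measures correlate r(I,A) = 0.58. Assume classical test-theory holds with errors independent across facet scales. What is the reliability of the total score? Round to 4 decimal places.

Var(I+A) = 21.7² + 6² + 2·[21.7·6·0.58] = 506.89 + 151.032 = 657.922.
Under uncorrelated errors the observed covariances equal the true-score covariances, so only the own-variance terms attenuate.
True-score variance = [21.7²·0.66 + 6²·0.80] + 151.032 = 339.587 + 151.032 = 490.619.
Reliability = 490.619 / 657.922 = 0.7457.

0.7457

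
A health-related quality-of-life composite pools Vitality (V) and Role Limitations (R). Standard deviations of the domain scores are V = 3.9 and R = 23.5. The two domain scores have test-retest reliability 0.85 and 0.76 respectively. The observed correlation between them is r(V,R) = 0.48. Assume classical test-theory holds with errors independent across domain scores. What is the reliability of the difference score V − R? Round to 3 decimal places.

0.719

Var(V−R) = 3.9² + 23.5² − 2·3.9·23.5·0.48 = 567.46 − 87.984 = 479.476.
Under uncorrelated errors the observed covariances equal the true-score covariances, so only the own-variance terms attenuate.
True-score variance = [3.9²·0.85 + 23.5²·0.76] − 87.984 = 432.638 − 87.984 = 344.654.
Reliability = 344.654 / 479.476 = 0.719.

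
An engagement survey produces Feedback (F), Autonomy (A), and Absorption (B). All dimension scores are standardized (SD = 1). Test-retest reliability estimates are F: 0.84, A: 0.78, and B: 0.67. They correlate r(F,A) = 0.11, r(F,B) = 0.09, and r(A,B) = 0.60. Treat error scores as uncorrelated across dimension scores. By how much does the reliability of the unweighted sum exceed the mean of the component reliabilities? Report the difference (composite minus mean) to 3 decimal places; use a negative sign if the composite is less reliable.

0.082

Var(sum) = 3 + 1.6 = 4.6; true-score variance = 2.29 + 1.6 = 3.89; composite reliability = 0.8457.
Mean component reliability = 0.7633.
Difference = 0.8457 − 0.7633 = 0.082.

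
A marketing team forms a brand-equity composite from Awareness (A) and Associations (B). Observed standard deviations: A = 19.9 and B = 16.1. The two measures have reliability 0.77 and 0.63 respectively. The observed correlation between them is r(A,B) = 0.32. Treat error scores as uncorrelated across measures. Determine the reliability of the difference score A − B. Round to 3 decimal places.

Var(A−B) = 19.9² + 16.1² − 2·19.9·16.1·0.32 = 655.22 − 205.05 = 450.17.
Under uncorrelated errors the observed covariances equal the true-score covariances, so only the own-variance terms attenuate.
True-score variance = [19.9²·0.77 + 16.1²·0.63] − 205.05 = 468.23 − 205.05 = 263.18.
Reliability = 263.18 / 450.17 = 0.585.

0.585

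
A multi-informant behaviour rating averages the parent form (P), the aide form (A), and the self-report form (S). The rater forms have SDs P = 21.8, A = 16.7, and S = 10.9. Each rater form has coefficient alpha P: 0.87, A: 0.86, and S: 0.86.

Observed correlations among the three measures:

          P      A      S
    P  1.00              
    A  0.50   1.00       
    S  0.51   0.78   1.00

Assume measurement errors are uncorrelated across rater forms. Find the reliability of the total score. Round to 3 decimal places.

Var(P+A+S) = 21.8² + 16.7² + 10.9² + 2·[21.8·16.7·0.50 + 21.8·10.9·0.51 + 16.7·10.9·0.78] = 872.94 + 890.399 = 1763.34.
Under uncorrelated errors the observed covariances equal the true-score covariances, so only the own-variance terms attenuate.
True-score variance = [21.8²·0.87 + 16.7²·0.86 + 10.9²·0.86] + 890.399 = 755.481 + 890.399 = 1645.88.
Reliability = 1645.88 / 1763.34 = 0.933.

0.933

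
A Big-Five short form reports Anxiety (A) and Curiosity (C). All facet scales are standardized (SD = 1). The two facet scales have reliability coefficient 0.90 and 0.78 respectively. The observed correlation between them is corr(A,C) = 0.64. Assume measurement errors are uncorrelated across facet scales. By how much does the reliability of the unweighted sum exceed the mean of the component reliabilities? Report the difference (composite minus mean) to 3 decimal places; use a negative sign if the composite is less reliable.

0.062

Var(sum) = 2 + 1.28 = 3.28; true-score variance = 1.68 + 1.28 = 2.96; composite reliability = 0.9024.
Mean component reliability = 0.8400.
Difference = 0.9024 − 0.8400 = 0.062.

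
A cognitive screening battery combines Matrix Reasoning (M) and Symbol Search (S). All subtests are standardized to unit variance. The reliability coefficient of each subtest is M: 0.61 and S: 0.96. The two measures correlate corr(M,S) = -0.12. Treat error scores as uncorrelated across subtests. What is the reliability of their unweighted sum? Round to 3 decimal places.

Var(M+S) = 2 + 2·[(-0.12)] = 2 − 0.24 = 1.76.
Because errors are independent across components, Cov(Tᵢ,Tⱼ) = Cov(Xᵢ,Xⱼ); the off-diagonal part of the true-score variance is the same as above.
True-score variance = [0.61 + 0.96] − 0.24 = 1.57 − 0.24 = 1.33.
Reliability = 1.33 / 1.76 = 0.756.

0.756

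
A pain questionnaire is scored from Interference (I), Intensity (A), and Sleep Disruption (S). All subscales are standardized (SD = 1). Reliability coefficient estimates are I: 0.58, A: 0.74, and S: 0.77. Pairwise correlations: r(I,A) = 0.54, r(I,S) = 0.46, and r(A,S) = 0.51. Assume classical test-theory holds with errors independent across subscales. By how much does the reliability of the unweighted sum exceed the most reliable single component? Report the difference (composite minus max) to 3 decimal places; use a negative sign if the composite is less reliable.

Var(sum) = 3 + 3.02 = 6.02; true-score variance = 2.09 + 3.02 = 5.11; composite reliability = 0.8488.
Max component reliability = 0.7700.
Difference = 0.8488 − 0.7700 = 0.079.

0.079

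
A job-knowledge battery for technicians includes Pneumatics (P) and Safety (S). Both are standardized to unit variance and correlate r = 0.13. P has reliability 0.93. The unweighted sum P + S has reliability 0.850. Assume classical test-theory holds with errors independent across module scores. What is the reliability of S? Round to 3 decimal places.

0.731

Var(P+S) = 2 + 2·0.13 = 2.260.
True-score variance = ρ_P + ρ_S + 2·0.13, so 0.850 = (0.93 + ρ_S + 0.26) / 2.260.
ρ_S = 0.850·2.260 − 0.93 − 0.26 = 0.731.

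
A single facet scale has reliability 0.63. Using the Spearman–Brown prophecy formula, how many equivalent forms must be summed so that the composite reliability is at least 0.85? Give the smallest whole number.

4

k ≥ ρ*(1−ρ₁)/(ρ₁(1−ρ*)) = 0.85·0.37 / (0.63·0.15) = 3.328.
Smallest integer k = 4.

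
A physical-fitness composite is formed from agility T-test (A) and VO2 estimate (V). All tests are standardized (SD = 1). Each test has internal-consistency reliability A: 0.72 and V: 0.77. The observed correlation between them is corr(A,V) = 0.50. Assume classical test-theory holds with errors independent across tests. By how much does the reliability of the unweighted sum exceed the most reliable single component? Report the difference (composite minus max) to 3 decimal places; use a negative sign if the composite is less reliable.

Var(sum) = 2 + 1 = 3; true-score variance = 1.49 + 1 = 2.49; composite reliability = 0.8300.
Max component reliability = 0.7700.
Difference = 0.8300 − 0.7700 = 0.060.

0.060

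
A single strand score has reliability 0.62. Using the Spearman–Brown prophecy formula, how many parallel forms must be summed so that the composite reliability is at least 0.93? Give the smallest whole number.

k ≥ ρ*(1−ρ₁)/(ρ₁(1−ρ*)) = 0.93·0.38 / (0.62·0.07) = 8.143.
Smallest integer k = 9.

9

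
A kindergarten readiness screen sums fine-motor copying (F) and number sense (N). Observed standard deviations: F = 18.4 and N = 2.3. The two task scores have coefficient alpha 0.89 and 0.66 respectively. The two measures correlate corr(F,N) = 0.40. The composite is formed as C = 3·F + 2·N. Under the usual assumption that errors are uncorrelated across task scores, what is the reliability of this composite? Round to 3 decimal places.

Var(C) = 3²·18.4² + 2²·2.3² + 2·[6·18.4·2.3·0.40] = 3068.2 + 203.136 = 3271.34.
Under uncorrelated errors the observed covariances equal the true-score covariances, so only the own-variance terms attenuate.
True-score variance = [3²·18.4²·0.89 + 2²·2.3²·0.66] + 203.136 = 2725.83 + 203.136 = 2928.97.
Reliability = 2928.97 / 3271.34 = 0.895.

0.895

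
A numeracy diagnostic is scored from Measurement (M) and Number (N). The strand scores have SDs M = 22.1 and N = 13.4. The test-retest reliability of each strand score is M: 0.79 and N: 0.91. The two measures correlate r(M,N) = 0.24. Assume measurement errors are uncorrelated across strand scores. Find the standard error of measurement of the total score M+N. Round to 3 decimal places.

10.896

Var(total) = 667.97 + 142.147 = 810.117.
True-score variance = 549.244 + 142.147 = 691.391, so reliability = 0.8534.
Error variance = 810.117 − 691.391 = 118.726; SEM = √118.726 = 10.896.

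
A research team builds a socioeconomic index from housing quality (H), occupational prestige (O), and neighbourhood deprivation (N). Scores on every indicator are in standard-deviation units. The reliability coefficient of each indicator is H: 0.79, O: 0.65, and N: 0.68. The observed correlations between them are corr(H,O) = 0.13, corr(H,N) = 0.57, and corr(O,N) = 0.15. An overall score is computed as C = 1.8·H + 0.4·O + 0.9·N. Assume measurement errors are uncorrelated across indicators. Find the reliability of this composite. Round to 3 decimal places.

Var(C) = 1.8² + 0.4² + 0.9² + 2·[0.72·0.13 + 1.62·0.57 + 0.36·0.15] = 4.21 + 2.142 = 6.352.
With uncorrelated errors the cross-covariances are all true-score covariance, so they carry over unchanged; only the diagonal terms shrink to ρᵢσᵢ².
True-score variance = [1.8²·0.79 + 0.4²·0.65 + 0.9²·0.68] + 2.142 = 3.2144 + 2.142 = 5.3564.
Reliability = 5.3564 / 6.352 = 0.843.

0.843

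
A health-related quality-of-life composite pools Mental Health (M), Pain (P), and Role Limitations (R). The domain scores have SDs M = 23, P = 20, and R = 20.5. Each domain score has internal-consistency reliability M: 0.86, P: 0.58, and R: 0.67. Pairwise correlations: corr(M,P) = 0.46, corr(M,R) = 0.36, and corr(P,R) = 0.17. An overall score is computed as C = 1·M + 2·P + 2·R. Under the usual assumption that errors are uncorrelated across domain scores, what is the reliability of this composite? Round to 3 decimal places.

0.779

Var(C) = 23² + 2²·20² + 2²·20.5² + 2·[2·23·20·0.46 + 2·23·20.5·0.36 + 4·20·20.5·0.17] = 3810 + 2082.96 = 5892.96.
Because errors are independent across components, Cov(Tᵢ,Tⱼ) = Cov(Xᵢ,Xⱼ); the off-diagonal part of the true-score variance is the same as above.
True-score variance = [23²·0.86 + 2²·20²·0.58 + 2²·20.5²·0.67] + 2082.96 = 2509.21 + 2082.96 = 4592.17.
Reliability = 4592.17 / 5892.96 = 0.779.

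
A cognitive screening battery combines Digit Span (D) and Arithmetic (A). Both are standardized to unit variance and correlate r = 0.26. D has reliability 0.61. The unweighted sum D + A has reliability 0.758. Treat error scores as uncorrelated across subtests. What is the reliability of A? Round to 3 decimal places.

0.780

Var(D+A) = 2 + 2·0.26 = 2.520.
True-score variance = ρ_D + ρ_A + 2·0.26, so 0.758 = (0.61 + ρ_A + 0.52) / 2.520.
ρ_A = 0.758·2.520 − 0.61 − 0.52 = 0.780.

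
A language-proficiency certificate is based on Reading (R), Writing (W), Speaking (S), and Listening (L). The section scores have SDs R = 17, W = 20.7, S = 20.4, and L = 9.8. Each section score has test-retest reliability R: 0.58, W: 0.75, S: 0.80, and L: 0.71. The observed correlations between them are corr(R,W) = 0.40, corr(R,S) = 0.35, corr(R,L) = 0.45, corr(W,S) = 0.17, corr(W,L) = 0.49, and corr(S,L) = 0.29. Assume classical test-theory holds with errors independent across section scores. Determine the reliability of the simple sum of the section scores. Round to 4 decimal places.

0.8562

Var(R+W+S+L) = 17² + 20.7² + 20.4² + 9.8² + 2·[17·20.7·0.40 + 17·20.4·0.35 + 17·9.8·0.45 + 20.7·20.4·0.17 + 20.7·9.8·0.49 + 20.4·9.8·0.29] = 1229.69 + 1132.55 = 2362.24.
Under uncorrelated errors the observed covariances equal the true-score covariances, so only the own-variance terms attenuate.
True-score variance = [17²·0.58 + 20.7²·0.75 + 20.4²·0.80 + 9.8²·0.71] + 1132.55 = 890.104 + 1132.55 = 2022.66.
Reliability = 2022.66 / 2362.24 = 0.8562.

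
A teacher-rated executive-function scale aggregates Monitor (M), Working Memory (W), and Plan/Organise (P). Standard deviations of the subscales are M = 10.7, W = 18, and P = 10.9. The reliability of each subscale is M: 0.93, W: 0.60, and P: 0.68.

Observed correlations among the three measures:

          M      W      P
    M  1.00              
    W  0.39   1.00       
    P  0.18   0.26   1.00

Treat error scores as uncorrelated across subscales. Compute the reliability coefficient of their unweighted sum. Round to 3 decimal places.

0.794

Var(M+W+P) = 10.7² + 18² + 10.9² + 2·[10.7·18·0.39 + 10.7·10.9·0.18 + 18·10.9·0.26] = 557.3 + 294.239 = 851.539.
Because errors are independent across components, Cov(Tᵢ,Tⱼ) = Cov(Xᵢ,Xⱼ); the off-diagonal part of the true-score variance is the same as above.
True-score variance = [10.7²·0.93 + 18²·0.60 + 10.9²·0.68] + 294.239 = 381.666 + 294.239 = 675.905.
Reliability = 675.905 / 851.539 = 0.794.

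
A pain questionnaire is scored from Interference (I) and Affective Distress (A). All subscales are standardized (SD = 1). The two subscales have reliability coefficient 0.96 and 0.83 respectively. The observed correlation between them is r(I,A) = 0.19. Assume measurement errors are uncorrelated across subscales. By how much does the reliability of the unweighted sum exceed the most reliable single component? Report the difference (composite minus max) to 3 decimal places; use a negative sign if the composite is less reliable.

Var(sum) = 2 + 0.38 = 2.38; true-score variance = 1.79 + 0.38 = 2.17; composite reliability = 0.9118.
Max component reliability = 0.9600.
Difference = 0.9118 − 0.9600 = -0.048.

-0.048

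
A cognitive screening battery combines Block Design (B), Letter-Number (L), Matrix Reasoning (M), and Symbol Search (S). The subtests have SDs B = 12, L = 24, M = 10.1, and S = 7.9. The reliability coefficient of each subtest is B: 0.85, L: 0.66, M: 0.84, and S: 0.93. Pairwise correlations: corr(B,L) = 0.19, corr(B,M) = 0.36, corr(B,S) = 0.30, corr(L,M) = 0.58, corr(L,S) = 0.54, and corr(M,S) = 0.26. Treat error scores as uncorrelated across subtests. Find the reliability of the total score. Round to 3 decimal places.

Var(B+L+M+S) = 12² + 24² + 10.1² + 7.9² + 2·[12·24·0.19 + 12·10.1·0.36 + 12·7.9·0.30 + 24·10.1·0.58 + 24·7.9·0.54 + 10.1·7.9·0.26] = 884.42 + 781.027 = 1665.45.
Because errors are independent across components, Cov(Tᵢ,Tⱼ) = Cov(Xᵢ,Xⱼ); the off-diagonal part of the true-score variance is the same as above.
True-score variance = [12²·0.85 + 24²·0.66 + 10.1²·0.84 + 7.9²·0.93] + 781.027 = 646.29 + 781.027 = 1427.32.
Reliability = 1427.32 / 1665.45 = 0.857.

0.857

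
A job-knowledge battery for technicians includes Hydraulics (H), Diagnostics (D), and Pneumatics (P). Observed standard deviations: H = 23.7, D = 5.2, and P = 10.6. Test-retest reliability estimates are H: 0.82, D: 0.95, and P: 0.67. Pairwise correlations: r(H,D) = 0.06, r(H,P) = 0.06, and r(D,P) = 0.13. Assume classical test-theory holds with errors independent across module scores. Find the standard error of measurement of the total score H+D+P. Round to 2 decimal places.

Var(total) = 701.09 + 59.2664 = 760.356.
True-score variance = 561.555 + 59.2664 = 620.821, so reliability = 0.8165.
Error variance = 760.356 − 620.821 = 139.535; SEM = √139.535 = 11.81.

11.81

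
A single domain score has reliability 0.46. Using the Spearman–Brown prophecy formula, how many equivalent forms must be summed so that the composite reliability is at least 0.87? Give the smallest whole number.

8

k ≥ ρ*(1−ρ₁)/(ρ₁(1−ρ*)) = 0.87·0.54 / (0.46·0.13) = 7.856.
Smallest integer k = 8.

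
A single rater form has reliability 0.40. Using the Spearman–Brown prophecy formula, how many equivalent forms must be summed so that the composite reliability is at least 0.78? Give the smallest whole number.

k ≥ ρ*(1−ρ₁)/(ρ₁(1−ρ*)) = 0.78·0.60 / (0.40·0.22) = 5.318.
Smallest integer k = 6.

6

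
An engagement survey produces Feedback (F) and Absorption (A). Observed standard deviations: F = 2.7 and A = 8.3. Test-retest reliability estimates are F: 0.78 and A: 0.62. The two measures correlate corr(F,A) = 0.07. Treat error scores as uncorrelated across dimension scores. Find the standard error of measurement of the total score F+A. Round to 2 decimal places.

5.27

Var(total) = 76.18 + 3.1374 = 79.3174.
True-score variance = 48.398 + 3.1374 = 51.5354, so reliability = 0.6497.
Error variance = 79.3174 − 51.5354 = 27.782; SEM = √27.782 = 5.27.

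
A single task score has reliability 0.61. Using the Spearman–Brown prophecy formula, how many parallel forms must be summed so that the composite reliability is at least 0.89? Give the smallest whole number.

k ≥ ρ*(1−ρ₁)/(ρ₁(1−ρ*)) = 0.89·0.39 / (0.61·0.11) = 5.173.
Smallest integer k = 6.

6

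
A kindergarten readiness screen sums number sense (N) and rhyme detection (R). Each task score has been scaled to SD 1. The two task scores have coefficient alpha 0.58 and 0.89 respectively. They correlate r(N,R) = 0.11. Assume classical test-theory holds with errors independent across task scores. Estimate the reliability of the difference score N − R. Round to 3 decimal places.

Var(N−R) = 1 + 1 − 2·0.11 = 2 − 0.22 = 1.78.
With uncorrelated errors the cross-covariances are all true-score covariance, so they carry over unchanged; only the diagonal terms shrink to ρᵢσᵢ².
True-score variance = [0.58 + 0.89] − 0.22 = 1.47 − 0.22 = 1.25.
Reliability = 1.25 / 1.78 = 0.702.

0.702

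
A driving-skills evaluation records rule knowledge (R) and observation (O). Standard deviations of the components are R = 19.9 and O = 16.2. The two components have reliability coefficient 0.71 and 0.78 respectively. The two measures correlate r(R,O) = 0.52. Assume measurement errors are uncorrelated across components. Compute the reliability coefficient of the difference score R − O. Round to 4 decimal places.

Var(R−O) = 19.9² + 16.2² − 2·19.9·16.2·0.52 = 658.45 − 335.275 = 323.175.
Because errors are independent across components, Cov(Tᵢ,Tⱼ) = Cov(Xᵢ,Xⱼ); the off-diagonal part of the true-score variance is the same as above.
True-score variance = [19.9²·0.71 + 16.2²·0.78] − 335.275 = 485.87 − 335.275 = 150.595.
Reliability = 150.595 / 323.175 = 0.4660.

0.4660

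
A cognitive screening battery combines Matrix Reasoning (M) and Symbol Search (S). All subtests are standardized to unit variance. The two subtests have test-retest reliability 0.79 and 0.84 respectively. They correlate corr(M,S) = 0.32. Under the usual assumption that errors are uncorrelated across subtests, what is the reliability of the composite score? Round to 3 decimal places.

Var(M+S) = 2 + 2·[0.32] = 2 + 0.64 = 2.64.
Because errors are independent across components, Cov(Tᵢ,Tⱼ) = Cov(Xᵢ,Xⱼ); the off-diagonal part of the true-score variance is the same as above.
True-score variance = [0.79 + 0.84] + 0.64 = 1.63 + 0.64 = 2.27.
Reliability = 2.27 / 2.64 = 0.860.

0.860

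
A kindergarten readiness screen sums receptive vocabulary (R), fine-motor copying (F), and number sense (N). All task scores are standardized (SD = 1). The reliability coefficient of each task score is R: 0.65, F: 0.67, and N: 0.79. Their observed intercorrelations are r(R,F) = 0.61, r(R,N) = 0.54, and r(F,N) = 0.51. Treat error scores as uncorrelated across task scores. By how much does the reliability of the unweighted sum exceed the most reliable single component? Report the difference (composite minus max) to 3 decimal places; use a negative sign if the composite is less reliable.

Var(sum) = 3 + 3.32 = 6.32; true-score variance = 2.11 + 3.32 = 5.43; composite reliability = 0.8592.
Max component reliability = 0.7900.
Difference = 0.8592 − 0.7900 = 0.069.

0.069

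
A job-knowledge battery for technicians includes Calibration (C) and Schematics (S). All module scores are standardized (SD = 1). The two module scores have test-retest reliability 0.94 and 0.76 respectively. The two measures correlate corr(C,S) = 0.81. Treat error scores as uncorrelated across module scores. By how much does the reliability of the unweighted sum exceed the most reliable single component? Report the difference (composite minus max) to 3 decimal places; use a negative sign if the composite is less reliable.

-0.023

Var(sum) = 2 + 1.62 = 3.62; true-score variance = 1.7 + 1.62 = 3.32; composite reliability = 0.9171.
Max component reliability = 0.9400.
Difference = 0.9171 − 0.9400 = -0.023.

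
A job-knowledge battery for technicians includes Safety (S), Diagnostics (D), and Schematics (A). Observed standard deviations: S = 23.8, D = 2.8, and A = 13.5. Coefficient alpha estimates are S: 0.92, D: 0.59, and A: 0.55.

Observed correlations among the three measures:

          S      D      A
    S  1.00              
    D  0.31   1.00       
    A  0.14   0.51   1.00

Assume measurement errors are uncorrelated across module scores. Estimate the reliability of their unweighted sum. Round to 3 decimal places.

Var(S+D+A) = 23.8² + 2.8² + 13.5² + 2·[23.8·2.8·0.31 + 23.8·13.5·0.14 + 2.8·13.5·0.51] = 756.53 + 169.837 = 926.367.
Under uncorrelated errors the observed covariances equal the true-score covariances, so only the own-variance terms attenuate.
True-score variance = [23.8²·0.92 + 2.8²·0.59 + 13.5²·0.55] + 169.837 = 625.988 + 169.837 = 795.825.
Reliability = 795.825 / 926.367 = 0.859.

0.859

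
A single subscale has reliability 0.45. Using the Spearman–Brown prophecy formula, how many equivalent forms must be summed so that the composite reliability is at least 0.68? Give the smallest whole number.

k ≥ ρ*(1−ρ₁)/(ρ₁(1−ρ*)) = 0.68·0.55 / (0.45·0.32) = 2.597.
Smallest integer k = 3.

3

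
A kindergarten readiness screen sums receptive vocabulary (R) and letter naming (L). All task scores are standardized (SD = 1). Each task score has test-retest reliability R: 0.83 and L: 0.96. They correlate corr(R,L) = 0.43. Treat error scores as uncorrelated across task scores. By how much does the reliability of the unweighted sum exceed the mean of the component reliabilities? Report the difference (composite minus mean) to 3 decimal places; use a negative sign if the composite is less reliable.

Var(sum) = 2 + 0.86 = 2.86; true-score variance = 1.79 + 0.86 = 2.65; composite reliability = 0.9266.
Mean component reliability = 0.8950.
Difference = 0.9266 − 0.8950 = 0.032.

0.032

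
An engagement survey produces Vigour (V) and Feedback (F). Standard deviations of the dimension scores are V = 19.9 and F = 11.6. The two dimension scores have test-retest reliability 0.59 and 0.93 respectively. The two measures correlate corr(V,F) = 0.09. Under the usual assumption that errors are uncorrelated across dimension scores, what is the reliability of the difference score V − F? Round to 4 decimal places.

0.6487

Var(V−F) = 19.9² + 11.6² − 2·19.9·11.6·0.09 = 530.57 − 41.5512 = 489.019.
With uncorrelated errors the cross-covariances are all true-score covariance, so they carry over unchanged; only the diagonal terms shrink to ρᵢσᵢ².
True-score variance = [19.9²·0.59 + 11.6²·0.93] − 41.5512 = 358.787 − 41.5512 = 317.236.
Reliability = 317.236 / 489.019 = 0.6487.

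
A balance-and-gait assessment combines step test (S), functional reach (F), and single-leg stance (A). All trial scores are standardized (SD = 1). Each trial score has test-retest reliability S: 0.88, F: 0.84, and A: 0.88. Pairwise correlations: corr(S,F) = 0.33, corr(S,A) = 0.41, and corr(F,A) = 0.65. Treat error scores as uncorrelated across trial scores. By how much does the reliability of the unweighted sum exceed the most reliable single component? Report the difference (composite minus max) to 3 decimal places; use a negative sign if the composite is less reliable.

Var(sum) = 3 + 2.78 = 5.78; true-score variance = 2.6 + 2.78 = 5.38; composite reliability = 0.9308.
Max component reliability = 0.8800.
Difference = 0.9308 − 0.8800 = 0.051.

0.051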